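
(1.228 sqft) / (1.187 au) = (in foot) 2.108e-12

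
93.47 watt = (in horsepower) 0.1253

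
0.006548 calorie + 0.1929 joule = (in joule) 0.2203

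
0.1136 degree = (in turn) 0.0003156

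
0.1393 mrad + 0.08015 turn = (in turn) 0.08017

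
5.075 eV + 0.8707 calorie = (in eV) 2.274e+19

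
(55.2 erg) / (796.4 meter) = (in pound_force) 1.558e-09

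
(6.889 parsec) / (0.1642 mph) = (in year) 9.183e+10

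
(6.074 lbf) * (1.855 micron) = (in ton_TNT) 1.198e-14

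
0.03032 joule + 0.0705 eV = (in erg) 3.032e+05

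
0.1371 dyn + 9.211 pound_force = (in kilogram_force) 4.178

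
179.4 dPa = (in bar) 0.0001794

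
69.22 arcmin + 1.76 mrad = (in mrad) 21.9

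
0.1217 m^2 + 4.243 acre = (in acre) 4.243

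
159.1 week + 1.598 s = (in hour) 2.673e+04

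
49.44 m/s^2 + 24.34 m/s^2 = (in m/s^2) 73.78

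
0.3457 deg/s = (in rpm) 0.05762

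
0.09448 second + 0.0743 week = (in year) 0.001425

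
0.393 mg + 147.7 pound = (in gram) 6.7e+04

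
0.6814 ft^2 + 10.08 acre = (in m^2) 4.079e+04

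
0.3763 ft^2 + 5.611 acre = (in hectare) 2.271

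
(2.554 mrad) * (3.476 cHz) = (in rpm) 0.0008478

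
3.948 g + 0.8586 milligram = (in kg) 0.003949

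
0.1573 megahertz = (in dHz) 1.573e+06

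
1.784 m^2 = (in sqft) 19.2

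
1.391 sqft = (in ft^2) 1.391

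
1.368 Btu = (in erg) 1.443e+10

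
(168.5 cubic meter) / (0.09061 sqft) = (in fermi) 2.002e+19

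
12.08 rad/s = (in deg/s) 692.1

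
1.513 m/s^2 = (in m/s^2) 1.513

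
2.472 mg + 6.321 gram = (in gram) 6.323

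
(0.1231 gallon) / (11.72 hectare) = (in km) 3.976e-12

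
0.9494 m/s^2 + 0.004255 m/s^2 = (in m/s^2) 0.9537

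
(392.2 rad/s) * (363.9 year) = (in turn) 7.163e+11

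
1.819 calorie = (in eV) 4.75e+19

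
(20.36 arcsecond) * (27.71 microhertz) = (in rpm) 2.612e-08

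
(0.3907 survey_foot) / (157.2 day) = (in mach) 2.575e-11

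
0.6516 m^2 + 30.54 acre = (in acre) 30.54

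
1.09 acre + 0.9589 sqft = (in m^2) 4411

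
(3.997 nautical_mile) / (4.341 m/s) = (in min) 28.42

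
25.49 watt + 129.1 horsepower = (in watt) 9.63e+04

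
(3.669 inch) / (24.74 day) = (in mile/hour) 9.753e-08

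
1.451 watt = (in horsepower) 0.001946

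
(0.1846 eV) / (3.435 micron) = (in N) 8.61e-15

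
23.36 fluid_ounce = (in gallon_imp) 0.152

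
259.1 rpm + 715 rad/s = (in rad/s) 742.1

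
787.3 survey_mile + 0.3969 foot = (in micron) 1.267e+12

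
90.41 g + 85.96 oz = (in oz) 89.15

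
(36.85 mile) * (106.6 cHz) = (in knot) 1.229e+05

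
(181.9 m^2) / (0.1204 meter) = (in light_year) 1.597e-13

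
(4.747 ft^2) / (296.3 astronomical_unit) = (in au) 6.651e-26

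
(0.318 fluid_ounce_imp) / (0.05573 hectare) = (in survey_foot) 5.319e-08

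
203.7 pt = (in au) 4.804e-13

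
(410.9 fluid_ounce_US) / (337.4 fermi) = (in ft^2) 3.877e+11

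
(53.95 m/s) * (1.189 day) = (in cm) 5.542e+08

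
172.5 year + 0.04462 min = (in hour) 1.511e+06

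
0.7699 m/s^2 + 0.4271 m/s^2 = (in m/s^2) 1.197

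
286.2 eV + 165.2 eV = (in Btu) 6.855e-20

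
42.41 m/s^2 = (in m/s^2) 42.41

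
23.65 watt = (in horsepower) 0.03172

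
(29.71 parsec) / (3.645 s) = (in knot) 4.889e+17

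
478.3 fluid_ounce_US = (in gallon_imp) 3.111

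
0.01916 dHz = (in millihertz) 1.916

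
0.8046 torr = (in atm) 0.001059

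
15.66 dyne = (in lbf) 3.521e-05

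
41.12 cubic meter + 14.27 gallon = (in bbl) 259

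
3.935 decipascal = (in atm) 3.884e-06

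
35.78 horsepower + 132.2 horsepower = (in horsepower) 168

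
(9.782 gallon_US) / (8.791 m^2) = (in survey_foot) 0.01382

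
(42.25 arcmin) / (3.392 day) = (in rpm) 4.005e-07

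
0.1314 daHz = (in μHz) 1.314e+06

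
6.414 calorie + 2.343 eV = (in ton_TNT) 6.414e-09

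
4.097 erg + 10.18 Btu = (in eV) 6.704e+22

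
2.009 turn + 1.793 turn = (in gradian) 1521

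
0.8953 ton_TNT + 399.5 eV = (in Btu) 3.55e+06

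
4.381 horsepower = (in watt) 3267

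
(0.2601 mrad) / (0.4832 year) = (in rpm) 1.63e-10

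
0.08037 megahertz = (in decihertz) 8.037e+05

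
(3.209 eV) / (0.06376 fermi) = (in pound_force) 0.001813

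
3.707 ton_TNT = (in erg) 1.551e+17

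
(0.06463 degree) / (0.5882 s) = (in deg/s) 0.1099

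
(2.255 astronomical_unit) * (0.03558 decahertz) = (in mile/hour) 2.685e+11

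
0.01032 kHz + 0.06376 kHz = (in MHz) 7.408e-05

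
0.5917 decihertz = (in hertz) 0.05917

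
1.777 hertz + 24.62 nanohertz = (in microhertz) 1.777e+06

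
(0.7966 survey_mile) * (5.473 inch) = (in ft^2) 1918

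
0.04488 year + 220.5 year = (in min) 1.159e+08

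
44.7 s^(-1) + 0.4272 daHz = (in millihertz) 4.897e+04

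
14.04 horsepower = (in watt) 1.047e+04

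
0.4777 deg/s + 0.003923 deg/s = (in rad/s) 0.008406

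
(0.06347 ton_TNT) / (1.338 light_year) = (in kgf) 2.139e-09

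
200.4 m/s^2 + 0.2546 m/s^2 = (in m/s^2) 200.7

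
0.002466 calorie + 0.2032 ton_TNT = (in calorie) 2.032e+08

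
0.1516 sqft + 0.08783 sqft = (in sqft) 0.2394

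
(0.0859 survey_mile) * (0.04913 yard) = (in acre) 0.001535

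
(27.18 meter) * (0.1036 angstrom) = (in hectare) 2.816e-14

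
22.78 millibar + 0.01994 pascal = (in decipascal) 2.278e+04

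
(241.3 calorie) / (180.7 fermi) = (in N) 5.587e+15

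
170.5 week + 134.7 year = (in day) 5.036e+04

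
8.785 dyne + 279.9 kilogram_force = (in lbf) 617.1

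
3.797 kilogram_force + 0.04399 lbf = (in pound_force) 8.415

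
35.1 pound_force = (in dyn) 1.561e+07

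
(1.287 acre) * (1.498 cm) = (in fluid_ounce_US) 2.638e+06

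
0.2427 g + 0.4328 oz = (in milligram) 1.251e+04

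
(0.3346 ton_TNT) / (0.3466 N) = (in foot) 1.325e+10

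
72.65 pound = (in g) 3.295e+04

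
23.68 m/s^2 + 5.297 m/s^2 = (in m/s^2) 28.98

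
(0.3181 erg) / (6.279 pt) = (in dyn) 1.436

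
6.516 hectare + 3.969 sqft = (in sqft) 7.014e+05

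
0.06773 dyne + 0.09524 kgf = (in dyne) 9.34e+04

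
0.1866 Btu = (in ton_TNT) 4.705e-08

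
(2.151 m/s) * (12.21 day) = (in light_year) 2.399e-10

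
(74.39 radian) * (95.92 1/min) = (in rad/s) 118.9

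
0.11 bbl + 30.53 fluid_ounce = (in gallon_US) 4.859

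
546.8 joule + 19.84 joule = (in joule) 566.6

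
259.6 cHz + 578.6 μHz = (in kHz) 0.002597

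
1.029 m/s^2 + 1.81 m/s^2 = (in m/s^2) 2.839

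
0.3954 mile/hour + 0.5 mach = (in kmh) 613.5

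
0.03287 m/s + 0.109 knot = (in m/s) 0.08894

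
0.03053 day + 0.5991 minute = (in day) 0.03095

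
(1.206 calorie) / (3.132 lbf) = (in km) 0.0003622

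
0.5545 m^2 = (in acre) 0.000137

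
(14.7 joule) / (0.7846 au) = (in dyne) 1.252e-05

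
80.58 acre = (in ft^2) 3.51e+06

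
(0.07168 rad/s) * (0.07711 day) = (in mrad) 4.776e+05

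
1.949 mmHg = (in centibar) 0.2598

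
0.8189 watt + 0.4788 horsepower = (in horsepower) 0.4799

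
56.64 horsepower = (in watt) 4.224e+04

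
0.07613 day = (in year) 0.0002086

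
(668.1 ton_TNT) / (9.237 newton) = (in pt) 8.578e+14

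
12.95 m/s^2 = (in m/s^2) 12.95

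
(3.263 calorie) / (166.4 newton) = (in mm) 82.05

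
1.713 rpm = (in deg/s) 10.28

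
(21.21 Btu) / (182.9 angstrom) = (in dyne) 1.223e+17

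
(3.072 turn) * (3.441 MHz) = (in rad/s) 6.642e+07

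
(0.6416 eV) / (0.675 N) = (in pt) 4.317e-16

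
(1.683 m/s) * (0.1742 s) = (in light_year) 3.099e-17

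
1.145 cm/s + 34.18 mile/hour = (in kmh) 55.05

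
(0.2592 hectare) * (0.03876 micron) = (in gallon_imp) 0.0221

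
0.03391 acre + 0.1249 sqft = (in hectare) 0.01372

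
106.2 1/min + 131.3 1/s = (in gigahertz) 1.331e-07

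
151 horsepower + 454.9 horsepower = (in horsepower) 605.9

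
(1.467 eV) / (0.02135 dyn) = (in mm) 1.101e-09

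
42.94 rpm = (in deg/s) 257.6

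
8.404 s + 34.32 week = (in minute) 3.459e+05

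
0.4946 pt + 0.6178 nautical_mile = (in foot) 3754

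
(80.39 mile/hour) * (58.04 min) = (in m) 1.251e+05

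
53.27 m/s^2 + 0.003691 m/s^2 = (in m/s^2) 53.27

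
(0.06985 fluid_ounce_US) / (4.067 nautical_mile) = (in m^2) 2.743e-10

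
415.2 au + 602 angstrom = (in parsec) 0.002013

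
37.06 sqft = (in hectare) 0.0003443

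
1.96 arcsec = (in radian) 9.502e-06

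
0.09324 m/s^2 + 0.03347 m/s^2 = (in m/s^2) 0.1267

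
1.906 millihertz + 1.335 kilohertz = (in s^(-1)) 1335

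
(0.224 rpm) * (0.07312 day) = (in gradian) 9434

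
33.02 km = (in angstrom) 3.302e+14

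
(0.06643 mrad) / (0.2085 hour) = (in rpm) 8.451e-07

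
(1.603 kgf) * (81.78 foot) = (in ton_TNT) 9.365e-08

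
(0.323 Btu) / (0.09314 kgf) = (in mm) 3.731e+05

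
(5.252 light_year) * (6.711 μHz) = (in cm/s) 3.335e+13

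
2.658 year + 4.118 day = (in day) 974.3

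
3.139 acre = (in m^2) 1.27e+04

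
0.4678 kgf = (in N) 4.588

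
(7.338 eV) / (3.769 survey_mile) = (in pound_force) 4.357e-23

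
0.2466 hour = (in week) 0.001468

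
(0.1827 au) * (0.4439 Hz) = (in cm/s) 1.213e+12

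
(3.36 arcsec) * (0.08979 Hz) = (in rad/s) 1.463e-06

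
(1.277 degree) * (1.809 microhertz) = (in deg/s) 2.31e-06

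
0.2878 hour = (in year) 3.285e-05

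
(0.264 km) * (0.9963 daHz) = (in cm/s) 2.63e+05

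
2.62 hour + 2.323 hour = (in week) 0.02942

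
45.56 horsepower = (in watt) 3.397e+04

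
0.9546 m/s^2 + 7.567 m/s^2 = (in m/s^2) 8.522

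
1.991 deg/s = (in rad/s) 0.03475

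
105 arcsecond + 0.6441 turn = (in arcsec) 8.349e+05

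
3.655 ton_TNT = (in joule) 1.529e+10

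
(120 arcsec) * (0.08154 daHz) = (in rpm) 0.00453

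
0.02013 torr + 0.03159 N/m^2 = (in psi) 0.0003938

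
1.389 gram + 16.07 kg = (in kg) 16.07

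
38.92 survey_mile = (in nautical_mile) 33.82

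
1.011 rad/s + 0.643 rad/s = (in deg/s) 94.77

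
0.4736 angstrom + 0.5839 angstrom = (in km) 1.058e-13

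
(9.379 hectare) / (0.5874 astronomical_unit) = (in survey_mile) 6.632e-10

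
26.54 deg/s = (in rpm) 4.423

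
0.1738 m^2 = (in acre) 4.295e-05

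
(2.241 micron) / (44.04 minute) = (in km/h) 3.053e-09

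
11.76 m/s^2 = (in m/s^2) 11.76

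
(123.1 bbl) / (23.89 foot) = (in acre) 0.0006642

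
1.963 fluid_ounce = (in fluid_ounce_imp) 2.043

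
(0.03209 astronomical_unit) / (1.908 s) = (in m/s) 2.516e+09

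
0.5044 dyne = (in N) 5.044e-06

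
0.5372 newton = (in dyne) 5.372e+04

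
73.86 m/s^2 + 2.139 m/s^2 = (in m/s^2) 76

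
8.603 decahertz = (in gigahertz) 8.603e-08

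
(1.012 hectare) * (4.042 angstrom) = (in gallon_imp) 0.0008998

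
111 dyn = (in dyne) 111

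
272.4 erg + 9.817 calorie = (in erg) 4.107e+08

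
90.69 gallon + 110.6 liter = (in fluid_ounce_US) 1.535e+04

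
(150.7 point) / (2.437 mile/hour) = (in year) 1.547e-09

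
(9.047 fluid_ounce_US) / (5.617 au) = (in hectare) 3.184e-20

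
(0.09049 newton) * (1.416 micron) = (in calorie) 3.062e-08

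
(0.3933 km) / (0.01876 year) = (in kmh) 0.002393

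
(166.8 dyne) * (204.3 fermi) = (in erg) 3.408e-09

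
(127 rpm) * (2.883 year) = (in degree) 6.928e+10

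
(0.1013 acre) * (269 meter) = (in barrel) 6.936e+05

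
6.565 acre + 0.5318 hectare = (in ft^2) 3.432e+05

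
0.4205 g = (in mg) 420.5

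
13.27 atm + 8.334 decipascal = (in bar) 13.45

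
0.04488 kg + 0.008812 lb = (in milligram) 4.888e+04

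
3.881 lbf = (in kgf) 1.76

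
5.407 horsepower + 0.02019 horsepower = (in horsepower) 5.427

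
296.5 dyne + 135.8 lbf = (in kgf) 61.6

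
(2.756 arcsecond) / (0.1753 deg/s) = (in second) 0.004367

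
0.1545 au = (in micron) 2.311e+16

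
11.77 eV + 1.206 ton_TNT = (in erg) 5.046e+16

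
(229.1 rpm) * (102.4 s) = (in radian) 2457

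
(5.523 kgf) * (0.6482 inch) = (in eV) 5.566e+18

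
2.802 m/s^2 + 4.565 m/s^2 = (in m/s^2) 7.367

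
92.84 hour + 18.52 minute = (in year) 0.01063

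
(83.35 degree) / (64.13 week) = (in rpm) 3.582e-07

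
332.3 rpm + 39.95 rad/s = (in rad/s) 74.75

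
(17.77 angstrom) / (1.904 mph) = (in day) 2.416e-14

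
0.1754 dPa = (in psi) 2.544e-06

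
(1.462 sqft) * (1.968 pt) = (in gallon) 0.02491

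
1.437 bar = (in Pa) 1.437e+05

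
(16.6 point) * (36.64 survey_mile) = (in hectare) 0.03453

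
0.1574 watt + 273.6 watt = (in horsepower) 0.3671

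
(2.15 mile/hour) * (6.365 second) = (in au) 4.089e-11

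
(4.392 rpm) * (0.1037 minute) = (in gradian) 182.2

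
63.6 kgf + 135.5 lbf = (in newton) 1226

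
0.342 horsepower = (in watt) 255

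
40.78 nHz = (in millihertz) 4.078e-05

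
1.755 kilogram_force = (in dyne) 1.721e+06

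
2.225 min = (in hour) 0.03708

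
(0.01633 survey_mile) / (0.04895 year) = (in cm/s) 0.001702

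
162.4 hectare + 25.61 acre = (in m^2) 1.728e+06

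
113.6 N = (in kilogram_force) 11.58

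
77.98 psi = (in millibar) 5377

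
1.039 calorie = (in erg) 4.347e+07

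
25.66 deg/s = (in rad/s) 0.4479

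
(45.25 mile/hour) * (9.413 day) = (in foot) 5.397e+07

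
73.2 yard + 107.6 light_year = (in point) 2.886e+21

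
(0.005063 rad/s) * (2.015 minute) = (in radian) 0.6121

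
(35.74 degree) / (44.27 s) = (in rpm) 0.1346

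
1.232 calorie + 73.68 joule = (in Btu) 0.07472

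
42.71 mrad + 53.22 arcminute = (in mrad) 58.19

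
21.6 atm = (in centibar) 2189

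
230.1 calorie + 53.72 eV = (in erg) 9.627e+09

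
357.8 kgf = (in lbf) 788.8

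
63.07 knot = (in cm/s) 3245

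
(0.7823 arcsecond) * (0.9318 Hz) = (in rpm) 3.375e-05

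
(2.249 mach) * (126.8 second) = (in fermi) 9.71e+19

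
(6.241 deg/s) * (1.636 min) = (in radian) 10.69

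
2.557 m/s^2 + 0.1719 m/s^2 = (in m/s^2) 2.729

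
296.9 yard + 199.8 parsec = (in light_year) 651.7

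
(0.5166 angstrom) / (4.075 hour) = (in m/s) 3.521e-15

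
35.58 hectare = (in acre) 87.92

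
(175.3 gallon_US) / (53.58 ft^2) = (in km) 0.0001333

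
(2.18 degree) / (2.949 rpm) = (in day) 1.426e-06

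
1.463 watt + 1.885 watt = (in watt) 3.348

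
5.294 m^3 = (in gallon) 1399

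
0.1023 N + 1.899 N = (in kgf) 0.2041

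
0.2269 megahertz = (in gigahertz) 0.0002269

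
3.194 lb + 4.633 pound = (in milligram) 3.55e+06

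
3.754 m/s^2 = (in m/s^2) 3.754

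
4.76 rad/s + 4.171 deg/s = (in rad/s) 4.833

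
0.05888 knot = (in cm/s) 3.029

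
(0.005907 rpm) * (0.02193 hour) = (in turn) 0.007772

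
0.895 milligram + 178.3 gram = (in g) 178.3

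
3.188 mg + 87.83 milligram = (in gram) 0.09102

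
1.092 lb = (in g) 495.3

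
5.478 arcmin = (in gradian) 0.1014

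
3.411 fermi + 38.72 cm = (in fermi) 3.872e+14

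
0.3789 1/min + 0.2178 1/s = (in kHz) 0.0002241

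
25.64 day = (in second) 2.215e+06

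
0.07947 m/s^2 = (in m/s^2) 0.07947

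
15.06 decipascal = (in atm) 1.486e-05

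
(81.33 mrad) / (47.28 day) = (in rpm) 1.901e-07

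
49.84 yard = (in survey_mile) 0.02832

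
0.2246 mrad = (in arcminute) 0.7721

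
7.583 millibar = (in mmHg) 5.688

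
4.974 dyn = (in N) 4.974e-05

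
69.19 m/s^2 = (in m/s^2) 69.19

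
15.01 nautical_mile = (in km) 27.8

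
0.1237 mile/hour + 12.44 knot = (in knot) 12.55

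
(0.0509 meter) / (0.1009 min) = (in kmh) 0.03027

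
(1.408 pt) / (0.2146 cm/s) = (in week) 3.827e-07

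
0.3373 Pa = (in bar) 3.373e-06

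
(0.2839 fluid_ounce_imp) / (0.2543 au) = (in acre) 5.24e-20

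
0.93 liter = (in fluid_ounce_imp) 32.73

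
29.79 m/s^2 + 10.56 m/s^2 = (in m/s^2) 40.35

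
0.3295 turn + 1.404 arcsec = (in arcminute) 7117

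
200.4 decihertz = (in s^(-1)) 20.04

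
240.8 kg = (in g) 2.408e+05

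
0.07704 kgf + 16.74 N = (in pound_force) 3.933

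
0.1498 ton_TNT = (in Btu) 5.941e+05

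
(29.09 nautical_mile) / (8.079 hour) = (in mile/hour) 4.144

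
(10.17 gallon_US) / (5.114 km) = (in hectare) 7.528e-10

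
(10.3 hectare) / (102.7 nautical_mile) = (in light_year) 5.724e-17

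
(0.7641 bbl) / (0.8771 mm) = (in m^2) 138.5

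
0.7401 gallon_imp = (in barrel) 0.02116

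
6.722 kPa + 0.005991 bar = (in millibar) 73.21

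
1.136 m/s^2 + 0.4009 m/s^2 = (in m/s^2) 1.537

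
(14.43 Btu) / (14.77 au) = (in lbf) 1.549e-09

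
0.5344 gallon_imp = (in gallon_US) 0.6418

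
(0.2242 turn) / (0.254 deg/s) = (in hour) 0.08827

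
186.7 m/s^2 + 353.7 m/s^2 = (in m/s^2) 540.4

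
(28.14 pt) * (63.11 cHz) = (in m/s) 0.006265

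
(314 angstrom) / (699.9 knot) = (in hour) 2.422e-14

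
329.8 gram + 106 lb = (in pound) 106.7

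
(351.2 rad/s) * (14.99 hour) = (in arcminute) 6.515e+10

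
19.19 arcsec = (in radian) 9.304e-05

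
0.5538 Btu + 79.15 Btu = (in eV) 5.249e+23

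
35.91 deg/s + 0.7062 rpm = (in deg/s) 40.15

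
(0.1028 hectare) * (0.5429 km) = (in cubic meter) 5.581e+05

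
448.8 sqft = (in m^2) 41.69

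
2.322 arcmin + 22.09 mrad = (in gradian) 1.449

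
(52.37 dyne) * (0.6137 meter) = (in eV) 2.006e+15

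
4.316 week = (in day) 30.21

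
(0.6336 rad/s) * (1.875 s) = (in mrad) 1188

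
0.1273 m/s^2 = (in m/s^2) 0.1273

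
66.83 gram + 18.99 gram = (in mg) 8.582e+04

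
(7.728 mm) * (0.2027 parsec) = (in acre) 1.194e+10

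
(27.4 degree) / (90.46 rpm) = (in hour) 1.402e-05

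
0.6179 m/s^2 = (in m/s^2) 0.6179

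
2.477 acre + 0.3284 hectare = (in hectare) 1.331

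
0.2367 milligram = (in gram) 0.0002367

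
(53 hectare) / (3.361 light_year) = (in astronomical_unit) 1.114e-22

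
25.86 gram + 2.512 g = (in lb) 0.06255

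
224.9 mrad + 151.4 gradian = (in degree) 149.1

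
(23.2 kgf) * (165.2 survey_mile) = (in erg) 6.049e+14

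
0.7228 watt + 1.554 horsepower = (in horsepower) 1.555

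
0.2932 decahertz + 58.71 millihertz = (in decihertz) 29.91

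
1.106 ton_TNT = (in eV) 2.888e+28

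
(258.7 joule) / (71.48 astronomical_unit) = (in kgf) 2.467e-12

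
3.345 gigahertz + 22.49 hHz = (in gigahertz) 3.345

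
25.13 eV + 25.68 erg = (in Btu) 2.434e-09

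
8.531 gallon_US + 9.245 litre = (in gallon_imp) 9.137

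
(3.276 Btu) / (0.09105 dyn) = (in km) 3.796e+06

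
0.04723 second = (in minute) 0.0007872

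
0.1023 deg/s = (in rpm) 0.01705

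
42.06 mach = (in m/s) 1.432e+04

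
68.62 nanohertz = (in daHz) 6.862e-09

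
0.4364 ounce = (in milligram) 1.237e+04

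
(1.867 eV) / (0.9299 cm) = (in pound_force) 7.232e-18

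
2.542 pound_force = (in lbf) 2.542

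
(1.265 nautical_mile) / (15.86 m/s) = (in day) 0.00171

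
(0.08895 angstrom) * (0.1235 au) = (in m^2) 0.1643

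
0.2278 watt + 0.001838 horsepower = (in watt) 1.598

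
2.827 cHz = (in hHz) 0.0002827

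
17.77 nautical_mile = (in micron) 3.291e+10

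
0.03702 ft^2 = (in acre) 8.499e-07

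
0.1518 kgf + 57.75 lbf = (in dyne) 2.584e+07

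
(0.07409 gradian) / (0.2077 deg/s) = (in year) 1.018e-08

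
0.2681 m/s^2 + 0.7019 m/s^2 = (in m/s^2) 0.97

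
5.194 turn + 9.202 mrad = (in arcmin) 1.122e+05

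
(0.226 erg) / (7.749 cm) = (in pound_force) 6.557e-08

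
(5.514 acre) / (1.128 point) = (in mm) 5.608e+10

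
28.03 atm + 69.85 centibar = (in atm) 28.72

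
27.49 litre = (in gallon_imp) 6.047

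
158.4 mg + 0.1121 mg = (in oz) 0.005591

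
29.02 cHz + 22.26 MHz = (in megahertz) 22.26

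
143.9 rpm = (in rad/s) 15.07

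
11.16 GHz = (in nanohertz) 1.116e+19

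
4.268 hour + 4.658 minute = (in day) 0.1811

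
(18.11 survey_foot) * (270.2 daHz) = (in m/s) 1.491e+04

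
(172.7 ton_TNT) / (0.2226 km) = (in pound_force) 7.297e+08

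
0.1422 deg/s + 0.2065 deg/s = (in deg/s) 0.3487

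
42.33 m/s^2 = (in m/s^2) 42.33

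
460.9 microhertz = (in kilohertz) 4.609e-07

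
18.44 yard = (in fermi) 1.686e+16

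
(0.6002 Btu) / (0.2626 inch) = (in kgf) 9681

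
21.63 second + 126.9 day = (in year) 0.3477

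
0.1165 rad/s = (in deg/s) 6.675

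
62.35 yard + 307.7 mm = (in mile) 0.03562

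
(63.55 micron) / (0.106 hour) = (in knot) 3.237e-07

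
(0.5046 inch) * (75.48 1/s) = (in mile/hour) 2.164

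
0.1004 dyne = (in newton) 1.004e-06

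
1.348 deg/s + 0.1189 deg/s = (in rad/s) 0.0256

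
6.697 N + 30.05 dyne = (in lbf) 1.506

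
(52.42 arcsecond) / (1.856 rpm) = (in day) 1.513e-08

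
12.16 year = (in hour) 1.065e+05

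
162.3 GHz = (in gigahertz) 162.3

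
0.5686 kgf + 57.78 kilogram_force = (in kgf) 58.35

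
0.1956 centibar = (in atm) 0.00193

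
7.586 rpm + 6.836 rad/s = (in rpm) 72.86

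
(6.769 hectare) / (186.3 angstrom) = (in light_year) 0.000384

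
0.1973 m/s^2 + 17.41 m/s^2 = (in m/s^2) 17.61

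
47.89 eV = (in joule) 7.673e-18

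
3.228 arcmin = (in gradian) 0.05978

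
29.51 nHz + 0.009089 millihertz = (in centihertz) 0.0009119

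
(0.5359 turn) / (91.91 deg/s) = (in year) 6.656e-08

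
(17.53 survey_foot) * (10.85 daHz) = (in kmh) 2087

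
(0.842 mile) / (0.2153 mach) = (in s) 18.48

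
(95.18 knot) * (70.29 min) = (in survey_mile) 128.3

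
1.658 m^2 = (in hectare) 0.0001658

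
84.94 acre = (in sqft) 3.7e+06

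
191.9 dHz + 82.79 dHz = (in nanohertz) 2.747e+10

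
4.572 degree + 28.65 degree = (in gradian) 36.91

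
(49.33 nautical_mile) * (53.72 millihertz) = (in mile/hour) 1.098e+04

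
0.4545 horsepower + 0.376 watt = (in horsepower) 0.455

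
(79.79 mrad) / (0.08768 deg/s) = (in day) 0.0006035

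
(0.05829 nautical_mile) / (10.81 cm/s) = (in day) 0.01156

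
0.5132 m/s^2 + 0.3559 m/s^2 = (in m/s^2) 0.8691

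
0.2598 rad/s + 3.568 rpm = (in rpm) 6.049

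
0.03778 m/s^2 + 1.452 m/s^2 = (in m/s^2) 1.49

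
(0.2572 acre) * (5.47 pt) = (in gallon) 530.6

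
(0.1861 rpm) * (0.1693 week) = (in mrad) 1.995e+06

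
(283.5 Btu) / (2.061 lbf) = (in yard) 3.568e+04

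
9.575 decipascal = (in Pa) 0.9575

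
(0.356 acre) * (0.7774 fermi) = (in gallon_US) 2.959e-10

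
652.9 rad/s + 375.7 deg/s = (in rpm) 6297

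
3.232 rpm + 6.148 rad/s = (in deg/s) 371.6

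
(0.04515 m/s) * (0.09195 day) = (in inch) 1.412e+04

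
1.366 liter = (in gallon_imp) 0.3005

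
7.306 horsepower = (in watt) 5448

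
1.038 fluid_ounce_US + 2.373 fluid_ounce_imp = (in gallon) 0.02592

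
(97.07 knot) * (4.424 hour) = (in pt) 2.254e+09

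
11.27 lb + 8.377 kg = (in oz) 475.8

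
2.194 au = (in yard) 3.589e+11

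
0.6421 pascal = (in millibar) 0.006421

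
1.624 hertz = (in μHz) 1.624e+06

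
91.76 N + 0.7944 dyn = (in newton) 91.76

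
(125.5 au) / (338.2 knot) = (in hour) 2.997e+07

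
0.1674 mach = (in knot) 110.8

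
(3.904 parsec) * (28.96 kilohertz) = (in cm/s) 3.489e+23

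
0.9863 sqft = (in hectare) 9.163e-06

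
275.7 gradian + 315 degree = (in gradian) 625.7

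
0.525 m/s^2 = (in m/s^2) 0.525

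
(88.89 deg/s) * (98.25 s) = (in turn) 24.26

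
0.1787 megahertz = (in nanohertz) 1.787e+14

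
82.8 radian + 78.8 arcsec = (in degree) 4744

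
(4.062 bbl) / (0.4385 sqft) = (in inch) 624.1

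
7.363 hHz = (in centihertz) 7.363e+04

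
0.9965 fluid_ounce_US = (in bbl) 0.0001854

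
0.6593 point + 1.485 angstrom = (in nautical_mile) 1.256e-07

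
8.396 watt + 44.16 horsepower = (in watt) 3.294e+04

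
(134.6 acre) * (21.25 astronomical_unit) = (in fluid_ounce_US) 5.855e+22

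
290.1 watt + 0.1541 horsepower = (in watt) 405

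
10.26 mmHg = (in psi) 0.1984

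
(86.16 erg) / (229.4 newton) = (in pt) 0.0001065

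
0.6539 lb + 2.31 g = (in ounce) 10.54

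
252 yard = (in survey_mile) 0.1432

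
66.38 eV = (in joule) 1.064e-17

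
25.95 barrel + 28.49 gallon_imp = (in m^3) 4.255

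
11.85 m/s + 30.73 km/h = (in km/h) 73.39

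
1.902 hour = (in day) 0.07925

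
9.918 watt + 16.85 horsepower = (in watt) 1.257e+04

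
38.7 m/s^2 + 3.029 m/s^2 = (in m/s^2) 41.73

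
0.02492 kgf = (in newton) 0.2444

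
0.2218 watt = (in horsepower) 0.0002974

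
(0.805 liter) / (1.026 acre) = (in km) 1.939e-10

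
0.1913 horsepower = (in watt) 142.7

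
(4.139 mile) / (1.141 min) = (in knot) 189.1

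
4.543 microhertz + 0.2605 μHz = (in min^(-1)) 0.0002882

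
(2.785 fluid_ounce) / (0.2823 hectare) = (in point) 8.27e-05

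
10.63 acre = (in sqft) 4.63e+05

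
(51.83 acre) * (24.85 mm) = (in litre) 5.212e+06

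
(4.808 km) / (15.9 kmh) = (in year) 3.452e-05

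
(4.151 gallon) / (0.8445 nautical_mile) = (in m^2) 1.005e-05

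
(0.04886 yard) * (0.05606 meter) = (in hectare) 2.505e-07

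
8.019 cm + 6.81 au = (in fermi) 1.019e+27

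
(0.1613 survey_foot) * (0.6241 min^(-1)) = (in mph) 0.001144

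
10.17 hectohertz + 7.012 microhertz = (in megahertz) 0.001017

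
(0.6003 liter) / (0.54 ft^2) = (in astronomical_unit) 7.999e-14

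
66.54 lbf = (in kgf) 30.18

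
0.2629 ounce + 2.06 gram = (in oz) 0.3356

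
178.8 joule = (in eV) 1.116e+21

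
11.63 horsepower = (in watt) 8672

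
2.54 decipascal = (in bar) 2.54e-06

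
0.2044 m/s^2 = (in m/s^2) 0.2044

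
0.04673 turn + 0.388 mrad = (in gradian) 18.72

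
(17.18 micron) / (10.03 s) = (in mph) 3.832e-06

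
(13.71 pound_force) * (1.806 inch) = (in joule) 2.798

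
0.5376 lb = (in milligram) 2.439e+05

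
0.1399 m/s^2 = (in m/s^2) 0.1399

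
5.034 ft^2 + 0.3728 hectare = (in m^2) 3728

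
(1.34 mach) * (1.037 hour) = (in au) 1.139e-05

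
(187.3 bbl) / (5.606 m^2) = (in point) 1.506e+04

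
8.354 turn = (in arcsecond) 1.083e+07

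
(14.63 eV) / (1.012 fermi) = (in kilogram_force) 0.0002362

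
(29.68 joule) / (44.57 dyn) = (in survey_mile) 41.38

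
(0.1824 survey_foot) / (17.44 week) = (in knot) 1.025e-08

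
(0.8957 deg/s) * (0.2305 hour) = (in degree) 743.3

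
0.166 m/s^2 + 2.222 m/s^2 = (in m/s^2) 2.388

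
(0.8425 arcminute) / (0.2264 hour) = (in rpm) 2.871e-06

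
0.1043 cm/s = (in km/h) 0.003755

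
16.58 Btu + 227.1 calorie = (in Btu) 17.48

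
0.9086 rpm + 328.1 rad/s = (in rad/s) 328.2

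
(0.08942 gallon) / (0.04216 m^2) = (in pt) 22.76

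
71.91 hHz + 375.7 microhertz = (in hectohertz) 71.91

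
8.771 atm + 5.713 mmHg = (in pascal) 8.895e+05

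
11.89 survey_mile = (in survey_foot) 6.278e+04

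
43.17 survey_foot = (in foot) 43.17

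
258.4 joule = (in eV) 1.613e+21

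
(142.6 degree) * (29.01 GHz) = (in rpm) 6.895e+11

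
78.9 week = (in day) 552.3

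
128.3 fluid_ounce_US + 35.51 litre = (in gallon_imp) 8.646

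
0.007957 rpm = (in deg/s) 0.04774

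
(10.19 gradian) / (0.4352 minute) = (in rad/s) 0.00613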